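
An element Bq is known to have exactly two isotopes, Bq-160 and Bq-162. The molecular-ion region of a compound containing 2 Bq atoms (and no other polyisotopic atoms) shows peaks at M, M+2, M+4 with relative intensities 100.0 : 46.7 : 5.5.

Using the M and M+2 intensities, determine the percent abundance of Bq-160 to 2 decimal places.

81.07%

Write p for the Bq-160 fraction. I(M+2)/I(M) = [C(2,1)·p^1·(1−p)] / p^2 = 2·(1−p)/p = 46.7/100.0 = 0.4670
(1−p)/p = 0.4670/2 = 0.2335  ⇒  p = 1/(1 + 0.2335) = 0.8107
Bq-160: 81.07%, Bq-162: 18.93%.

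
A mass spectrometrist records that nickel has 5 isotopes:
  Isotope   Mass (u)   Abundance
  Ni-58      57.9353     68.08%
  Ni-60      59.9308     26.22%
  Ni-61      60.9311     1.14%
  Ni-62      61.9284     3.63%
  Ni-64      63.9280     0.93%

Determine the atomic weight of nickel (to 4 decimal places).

The abundance-weighted mean is 0.6808 × 57.9353 + 0.2622 × 59.9308 + 0.0114 × 60.9311 + 0.0363 × 61.9284 + 0.0093 × 63.9280
= 39.44235 + 15.71386 + 0.69461 + 2.24800 + 0.59453 = 58.69335 u

58.6934 u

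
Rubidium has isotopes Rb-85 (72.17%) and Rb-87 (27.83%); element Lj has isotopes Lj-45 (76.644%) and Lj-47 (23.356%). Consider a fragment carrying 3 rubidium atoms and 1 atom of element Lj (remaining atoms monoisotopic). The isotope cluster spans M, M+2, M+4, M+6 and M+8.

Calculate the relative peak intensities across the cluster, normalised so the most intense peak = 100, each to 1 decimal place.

68.4 : 100.0 : 54.6 : 13.2 : 1.2

Rubidium pattern (n=3): 0.37589809 : 0.43485841 : 0.16768892 : 0.02155458
Element Lj pattern (n=1): 0.76644 : 0.23356
Convolve the two distributions (both contribute in 2-u steps):
  M: 0.37589809×0.76644 = 0.288103
  M+2: 0.37589809×0.23356 + 0.43485841×0.76644 = 0.421088
  M+4: 0.43485841×0.23356 + 0.16768892×0.76644 = 0.230089
  M+6: 0.16768892×0.23356 + 0.02155458×0.76644 = 0.055686
  M+8: 0.02155458×0.23356 = 0.005034
Scale to base peak (0.421088) = 100: 68.4 : 100.0 : 54.6 : 13.2 : 1.2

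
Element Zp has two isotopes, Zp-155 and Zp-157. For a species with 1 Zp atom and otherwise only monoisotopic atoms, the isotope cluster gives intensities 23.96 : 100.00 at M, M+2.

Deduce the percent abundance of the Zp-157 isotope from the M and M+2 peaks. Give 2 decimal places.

80.67%

Write p for the Zp-155 fraction. I(M+2)/I(M) = [C(1,1)·p^0·(1−p)] / p^1 = 1·(1−p)/p = 100.00/23.96 = 4.1736
(1−p)/p = 4.1736/1 = 4.1736  ⇒  p = 1/(1 + 4.1736) = 0.1933
Zp-155: 19.33%, Zp-157: 80.67%.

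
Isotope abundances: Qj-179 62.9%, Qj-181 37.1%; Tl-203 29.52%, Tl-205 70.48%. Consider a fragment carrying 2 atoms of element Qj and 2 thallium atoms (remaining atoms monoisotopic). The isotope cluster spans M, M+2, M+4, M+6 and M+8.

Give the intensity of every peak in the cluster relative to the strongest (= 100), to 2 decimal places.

8.56 : 50.98 : 100.00 : 71.79 : 16.98

Element Qj pattern (n=2): 0.395641 : 0.466718 : 0.137641
Thallium pattern (n=2): 0.08714304 : 0.41611392 : 0.49674304
Convolve the two distributions (both contribute in 2-u steps):
  M: 0.395641×0.08714304 = 0.034477
  M+2: 0.395641×0.41611392 + 0.466718×0.08714304 = 0.205303
  M+4: 0.395641×0.49674304 + 0.466718×0.41611392 + 0.137641×0.08714304 = 0.402734
  M+6: 0.466718×0.49674304 + 0.137641×0.41611392 = 0.289113
  M+8: 0.137641×0.49674304 = 0.068372
Scale to base peak (0.402734) = 100: 8.56 : 50.98 : 100.00 : 71.79 : 16.98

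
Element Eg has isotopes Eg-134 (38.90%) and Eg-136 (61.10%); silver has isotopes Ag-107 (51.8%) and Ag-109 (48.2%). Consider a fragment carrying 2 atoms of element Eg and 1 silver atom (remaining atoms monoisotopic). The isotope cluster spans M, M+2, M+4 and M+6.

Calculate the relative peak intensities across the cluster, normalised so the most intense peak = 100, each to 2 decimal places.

18.55 : 75.54 : 100.00 : 42.59

Element Eg pattern (n=2): 0.151321 : 0.475358 : 0.373321
Silver pattern (n=1): 0.5180 : 0.4820
Convolve the two distributions (both contribute in 2-u steps):
  M: 0.151321×0.5180 = 0.078384
  M+2: 0.151321×0.4820 + 0.475358×0.5180 = 0.319172
  M+4: 0.475358×0.4820 + 0.373321×0.5180 = 0.422503
  M+6: 0.373321×0.4820 = 0.179941
Scale to base peak (0.422503) = 100: 18.55 : 75.54 : 100.00 : 42.59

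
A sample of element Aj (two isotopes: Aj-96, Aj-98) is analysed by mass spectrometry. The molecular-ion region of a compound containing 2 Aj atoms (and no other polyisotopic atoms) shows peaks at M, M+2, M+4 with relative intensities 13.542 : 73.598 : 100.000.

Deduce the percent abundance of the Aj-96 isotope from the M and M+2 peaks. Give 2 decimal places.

If p is the fraction of Aj that is Aj-96, then I(M+2)/I(M) = [C(2,1)·p^1·(1−p)] / p^2 = 2·(1−p)/p = 73.598/13.542 = 5.4348
(1−p)/p = 5.4348/2 = 2.7174  ⇒  p = 1/(1 + 2.7174) = 0.2690
Aj-96: 26.90%, Aj-98: 73.10%.

26.90%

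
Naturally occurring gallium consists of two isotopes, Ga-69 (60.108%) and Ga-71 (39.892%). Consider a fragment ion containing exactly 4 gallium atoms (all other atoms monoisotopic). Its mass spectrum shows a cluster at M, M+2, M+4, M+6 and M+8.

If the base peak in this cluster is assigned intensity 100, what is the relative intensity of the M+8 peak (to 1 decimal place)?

(0.60108 + 0.39892)^4 gives M 0.1305, M+2 0.3465, M+4 0.3450, M+6 0.1526, M+8 0.0253; the largest is M+2.
P(M+2) = C(4,1) × 0.60108^3 × 0.39892^1 = 4 × 0.2171685 × 0.39892 = 0.346531 (base)
P(M+8) = C(4,4) × 0.60108^0 × 0.39892^4 = 1 × 1.0000 × 0.02532464 = 0.025325
Relative intensity = 0.025325 / 0.346531 × 100 = 7.3

7.3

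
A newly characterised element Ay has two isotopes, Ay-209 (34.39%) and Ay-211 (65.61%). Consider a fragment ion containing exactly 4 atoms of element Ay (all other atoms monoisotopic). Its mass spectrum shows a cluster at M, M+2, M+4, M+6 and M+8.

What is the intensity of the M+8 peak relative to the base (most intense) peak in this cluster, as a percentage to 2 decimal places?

47.70%

Binomial terms of (0.3439 + 0.6561)^4: M 0.0140, M+2 0.1067, M+4 0.3055, M+6 0.3885, M+8 0.1853 → M+6 is the base peak.
P(M+6) = C(4,3) × 0.3439^1 × 0.6561^3 = 4 × 0.3439 × 0.28242954 = 0.388510 (base)
P(M+8) = C(4,4) × 0.3439^0 × 0.6561^4 = 1 × 1.0000 × 0.18530202 = 0.185302
Relative intensity = 0.185302 / 0.388510 × 100 = 47.70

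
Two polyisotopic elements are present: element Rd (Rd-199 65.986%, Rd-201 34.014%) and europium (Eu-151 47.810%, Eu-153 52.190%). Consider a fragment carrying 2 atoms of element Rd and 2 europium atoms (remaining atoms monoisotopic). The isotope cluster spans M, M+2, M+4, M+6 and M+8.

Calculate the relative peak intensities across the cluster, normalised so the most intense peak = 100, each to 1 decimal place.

Element Rd pattern (n=2): 0.43541522 : 0.44888956 : 0.11569522
Europium pattern (n=2): 0.22857961 : 0.49904078 : 0.27237961
Convolve the two distributions (both contribute in 2-u steps):
  M: 0.43541522×0.22857961 = 0.099527
  M+2: 0.43541522×0.49904078 + 0.44888956×0.22857961 = 0.319897
  M+4: 0.43541522×0.27237961 + 0.44888956×0.49904078 + 0.11569522×0.22857961 = 0.369058
  M+6: 0.44888956×0.27237961 + 0.11569522×0.49904078 = 0.180005
  M+8: 0.11569522×0.27237961 = 0.031513
Scale to base peak (0.369058) = 100: 27.0 : 86.7 : 100.0 : 48.8 : 8.5

27.0 : 86.7 : 100.0 : 48.8 : 8.5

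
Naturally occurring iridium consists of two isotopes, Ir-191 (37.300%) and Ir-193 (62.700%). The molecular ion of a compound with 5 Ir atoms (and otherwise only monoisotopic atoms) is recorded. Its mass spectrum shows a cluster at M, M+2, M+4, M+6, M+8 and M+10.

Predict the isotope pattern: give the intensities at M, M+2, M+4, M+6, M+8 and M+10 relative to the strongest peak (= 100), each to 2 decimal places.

Expanding (0.37300 + 0.62700)^5:
P(M) = 0.37300^5 = 0.007220
P(M+2) = 5 × 0.37300^4 × 0.62700^1 = 0.060684
P(M+4) = 10 × 0.37300^3 × 0.62700^2 = 0.204015
P(M+6) = 10 × 0.37300^2 × 0.62700^3 = 0.342942
P(M+8) = 5 × 0.37300^1 × 0.62700^4 = 0.288237
P(M+10) = 0.62700^5 = 0.096903
The M+6 peak is largest (0.342942); scaling to 100 gives 2.11 : 17.70 : 59.49 : 100.00 : 84.05 : 28.26.

2.11 : 17.70 : 59.49 : 100.00 : 84.05 : 28.26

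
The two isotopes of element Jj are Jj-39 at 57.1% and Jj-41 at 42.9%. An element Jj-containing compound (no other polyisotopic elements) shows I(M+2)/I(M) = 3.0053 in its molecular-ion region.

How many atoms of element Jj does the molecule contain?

4

With n Jj atoms, P(M+2)/P(M) = C(n,1)·p^(n−1)q / p^n = n·q/p = n · 0.429/0.571.
n = 3.0053 × 0.571/0.429 = 4.00 ≈ 4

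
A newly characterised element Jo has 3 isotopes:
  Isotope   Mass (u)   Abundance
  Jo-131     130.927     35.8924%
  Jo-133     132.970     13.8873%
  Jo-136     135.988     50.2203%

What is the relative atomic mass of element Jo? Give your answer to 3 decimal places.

Average mass = Σ (abundance × isotope mass) = 0.358924 × 130.927 + 0.138873 × 132.970 + 0.502203 × 135.988
= 46.9928 + 18.4659 + 68.2936 = 133.7523 u

133.752 u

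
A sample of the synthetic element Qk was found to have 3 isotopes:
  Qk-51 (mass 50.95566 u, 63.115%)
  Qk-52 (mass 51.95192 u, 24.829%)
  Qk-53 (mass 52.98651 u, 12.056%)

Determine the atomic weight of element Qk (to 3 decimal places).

51.448 u

Ar = Σ fᵢ·mᵢ = 0.63115 × 50.95566 + 0.24829 × 51.95192 + 0.12056 × 52.98651
= 32.160665 + 12.899142 + 6.388054 = 51.447861 u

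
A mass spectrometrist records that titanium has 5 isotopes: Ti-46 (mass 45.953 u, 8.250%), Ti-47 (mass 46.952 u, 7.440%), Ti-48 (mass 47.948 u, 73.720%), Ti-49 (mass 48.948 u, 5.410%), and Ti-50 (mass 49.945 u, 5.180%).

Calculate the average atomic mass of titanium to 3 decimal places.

47.867 u

Weight each isotope mass by its fractional abundance: 0.08250 × 45.953 + 0.07440 × 46.952 + 0.73720 × 47.948 + 0.05410 × 48.948 + 0.05180 × 49.945
= 3.7911 + 3.4932 + 35.3473 + 2.6481 + 2.5872 = 47.8669 u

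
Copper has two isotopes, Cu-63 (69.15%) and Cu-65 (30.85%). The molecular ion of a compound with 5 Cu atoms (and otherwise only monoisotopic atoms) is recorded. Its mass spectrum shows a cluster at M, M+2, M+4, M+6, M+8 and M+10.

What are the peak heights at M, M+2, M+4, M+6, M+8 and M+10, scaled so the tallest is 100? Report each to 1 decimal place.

44.8 : 100.0 : 89.2 : 39.8 : 8.9 : 0.8

Each Cu atom is independently Cu-63 (p = 0.6915) or Cu-65 (q = 0.3085); the cluster is the binomial expansion (p + q)^5.
P(M) = 0.6915^5 = 0.158111
P(M+2) = 5 × 0.6915^4 × 0.3085^1 = 0.352691
P(M+4) = 10 × 0.6915^3 × 0.3085^2 = 0.314693
P(M+6) = 10 × 0.6915^2 × 0.3085^3 = 0.140394
P(M+8) = 5 × 0.6915^1 × 0.3085^4 = 0.031317
P(M+10) = 0.3085^5 = 0.002794
The M+2 peak is largest (0.352691); scaling to 100 gives 44.8 : 100.0 : 89.2 : 39.8 : 8.9 : 0.8.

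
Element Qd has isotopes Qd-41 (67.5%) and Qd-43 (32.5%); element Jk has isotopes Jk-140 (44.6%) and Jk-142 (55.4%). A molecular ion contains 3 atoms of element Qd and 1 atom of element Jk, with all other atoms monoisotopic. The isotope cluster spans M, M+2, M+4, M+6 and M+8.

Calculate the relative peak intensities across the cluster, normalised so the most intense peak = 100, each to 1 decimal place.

Element Qd pattern (n=3): 0.30754688 : 0.44423438 : 0.21389062 : 0.03432812
Element Jk pattern (n=1): 0.4460 : 0.5540
Convolve the two distributions (both contribute in 2-u steps):
  M: 0.30754688×0.4460 = 0.137166
  M+2: 0.30754688×0.5540 + 0.44423438×0.4460 = 0.368510
  M+4: 0.44423438×0.5540 + 0.21389062×0.4460 = 0.341501
  M+6: 0.21389062×0.5540 + 0.03432812×0.4460 = 0.133806
  M+8: 0.03432812×0.5540 = 0.019018
Scale to base peak (0.368510) = 100: 37.2 : 100.0 : 92.7 : 36.3 : 5.2

37.2 : 100.0 : 92.7 : 36.3 : 5.2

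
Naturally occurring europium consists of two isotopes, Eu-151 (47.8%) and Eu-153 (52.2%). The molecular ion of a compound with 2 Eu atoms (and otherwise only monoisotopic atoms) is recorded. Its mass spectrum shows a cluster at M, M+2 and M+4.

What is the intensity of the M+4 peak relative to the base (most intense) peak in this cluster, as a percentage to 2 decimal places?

(0.478 + 0.522)^2 gives M 0.2285, M+2 0.4990, M+4 0.2725; the largest is M+2.
P(M+2) = C(2,1) × 0.478^1 × 0.522^1 = 2 × 0.4780 × 0.5220 = 0.499032 (base)
P(M+4) = C(2,2) × 0.478^0 × 0.522^2 = 1 × 1.0000 × 0.272484 = 0.272484
Relative intensity = 0.272484 / 0.499032 × 100 = 54.60

54.60%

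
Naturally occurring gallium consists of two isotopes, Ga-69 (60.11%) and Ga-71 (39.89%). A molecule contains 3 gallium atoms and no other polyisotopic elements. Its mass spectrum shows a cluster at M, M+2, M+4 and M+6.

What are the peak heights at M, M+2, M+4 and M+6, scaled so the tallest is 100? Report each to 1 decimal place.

50.2 : 100.0 : 66.4 : 14.7

Each Ga atom is independently Ga-69 (p = 0.6011) or Ga-71 (q = 0.3989); the cluster is the binomial expansion (p + q)^3.
P(M) = 0.6011^3 = 0.217190
P(M+2) = 3 × 0.6011^2 × 0.3989^1 = 0.432393
P(M+4) = 3 × 0.6011^1 × 0.3989^2 = 0.286943
P(M+6) = 0.3989^3 = 0.063473
The M+2 peak is largest (0.432393); scaling to 100 gives 50.2 : 100.0 : 66.4 : 14.7.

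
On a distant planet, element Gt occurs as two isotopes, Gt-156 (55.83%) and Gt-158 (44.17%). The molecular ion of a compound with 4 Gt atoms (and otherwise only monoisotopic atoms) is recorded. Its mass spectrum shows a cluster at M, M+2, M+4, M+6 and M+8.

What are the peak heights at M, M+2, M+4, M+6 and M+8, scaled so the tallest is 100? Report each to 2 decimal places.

Expanding (0.5583 + 0.4417)^4:
P(M) = 0.5583^4 = 0.097156
P(M+2) = 4 × 0.5583^3 × 0.4417^1 = 0.307461
P(M+4) = 6 × 0.5583^2 × 0.4417^2 = 0.364873
P(M+6) = 4 × 0.5583^1 × 0.4417^3 = 0.192446
P(M+8) = 0.4417^4 = 0.038064
The M+4 peak is largest (0.364873); scaling to 100 gives 26.63 : 84.27 : 100.00 : 52.74 : 10.43.

26.63 : 84.27 : 100.00 : 52.74 : 10.43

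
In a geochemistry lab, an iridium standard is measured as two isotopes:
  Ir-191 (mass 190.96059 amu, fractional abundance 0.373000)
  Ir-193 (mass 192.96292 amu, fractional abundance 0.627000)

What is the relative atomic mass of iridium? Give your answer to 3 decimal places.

192.216 amu

Weight each isotope mass by its fractional abundance: 0.373000 × 190.96059 + 0.627000 × 192.96292
= 71.228300 + 120.987751 = 192.216051 amu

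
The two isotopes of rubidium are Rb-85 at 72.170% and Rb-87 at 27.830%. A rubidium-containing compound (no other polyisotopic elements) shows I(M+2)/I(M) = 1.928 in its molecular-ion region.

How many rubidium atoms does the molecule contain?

5

With n Rb atoms, P(M+2)/P(M) = C(n,1)·p^(n−1)q / p^n = n·q/p = n · 0.27830/0.72170.
n = 1.928 × 0.72170/0.27830 = 5.00 ≈ 5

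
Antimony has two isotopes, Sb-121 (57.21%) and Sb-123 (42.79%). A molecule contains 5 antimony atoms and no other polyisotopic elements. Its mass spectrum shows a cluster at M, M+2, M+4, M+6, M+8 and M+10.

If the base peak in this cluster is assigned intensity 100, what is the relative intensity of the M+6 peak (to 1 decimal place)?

74.8

(0.5721 + 0.4279)^5 gives M 0.0613, M+2 0.2292, M+4 0.3428, M+6 0.2564, M+8 0.0959, M+10 0.0143; the largest is M+4.
P(M+4) = C(5,2) × 0.5721^3 × 0.4279^2 = 10 × 0.18724742 × 0.18309841 = 0.342847 (base)
P(M+6) = C(5,3) × 0.5721^2 × 0.4279^3 = 10 × 0.32729841 × 0.07834781 = 0.256431
Relative intensity = 0.256431 / 0.342847 × 100 = 74.8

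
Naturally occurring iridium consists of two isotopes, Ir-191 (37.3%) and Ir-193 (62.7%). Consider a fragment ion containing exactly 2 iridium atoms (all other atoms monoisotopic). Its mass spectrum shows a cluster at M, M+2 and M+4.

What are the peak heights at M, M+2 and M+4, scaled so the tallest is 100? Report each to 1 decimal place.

29.7 : 100.0 : 84.0

The 2 Ir atoms are independent, so intensities follow the terms of (0.373 + 0.627)^2.
P(M) = 0.373^2 = 0.139129
P(M+2) = 2 × 0.373^1 × 0.627^1 = 0.467742
P(M+4) = 0.627^2 = 0.393129
The M+2 peak is largest (0.467742); scaling to 100 gives 29.7 : 100.0 : 84.0.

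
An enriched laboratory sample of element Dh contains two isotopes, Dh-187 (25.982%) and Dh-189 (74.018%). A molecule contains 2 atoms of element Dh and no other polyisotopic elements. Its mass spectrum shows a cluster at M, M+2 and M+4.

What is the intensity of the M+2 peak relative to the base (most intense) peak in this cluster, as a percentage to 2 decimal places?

70.20%

(0.25982 + 0.74018)^2 gives M 0.0675, M+2 0.3846, M+4 0.5479; the largest is M+4.
P(M+4) = C(2,2) × 0.25982^0 × 0.74018^2 = 1 × 1.0000 × 0.54786643 = 0.547866 (base)
P(M+2) = C(2,1) × 0.25982^1 × 0.74018^1 = 2 × 0.25982 × 0.74018 = 0.384627
Relative intensity = 0.384627 / 0.547866 × 100 = 70.20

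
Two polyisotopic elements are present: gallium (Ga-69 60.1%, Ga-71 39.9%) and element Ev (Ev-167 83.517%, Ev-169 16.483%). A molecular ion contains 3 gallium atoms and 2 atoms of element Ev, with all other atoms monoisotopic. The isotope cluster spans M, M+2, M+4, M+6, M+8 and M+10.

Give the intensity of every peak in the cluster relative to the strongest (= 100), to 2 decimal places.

Gallium pattern (n=3): 0.2170818 : 0.4323576 : 0.2870394 : 0.0635212
Element Ev pattern (n=2): 0.69750893 : 0.27532214 : 0.02716893
Convolve the two distributions (both contribute in 2-u steps):
  M: 0.2170818×0.69750893 = 0.151416
  M+2: 0.2170818×0.27532214 + 0.4323576×0.69750893 = 0.361341
  M+4: 0.2170818×0.02716893 + 0.4323576×0.27532214 + 0.2870394×0.69750893 = 0.325148
  M+6: 0.4323576×0.02716893 + 0.2870394×0.27532214 + 0.0635212×0.69750893 = 0.135082
  M+8: 0.2870394×0.02716893 + 0.0635212×0.27532214 = 0.025287
  M+10: 0.0635212×0.02716893 = 0.001726
Scale to base peak (0.361341) = 100: 41.90 : 100.00 : 89.98 : 37.38 : 7.00 : 0.48

41.90 : 100.00 : 89.98 : 37.38 : 7.00 : 0.48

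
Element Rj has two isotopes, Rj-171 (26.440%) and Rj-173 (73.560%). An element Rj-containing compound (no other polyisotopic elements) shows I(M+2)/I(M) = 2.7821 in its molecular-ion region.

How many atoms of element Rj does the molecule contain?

1

The M+2/M ratio from n Rj atoms is n · q/p = n · 0.73560/0.26440.
n = 2.7821 × 0.26440/0.73560 = 1.00 ≈ 1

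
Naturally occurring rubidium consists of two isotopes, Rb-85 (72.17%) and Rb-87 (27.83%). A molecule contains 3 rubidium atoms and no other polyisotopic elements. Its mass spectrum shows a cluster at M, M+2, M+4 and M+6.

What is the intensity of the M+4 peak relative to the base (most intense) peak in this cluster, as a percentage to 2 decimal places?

Term probabilities: M 0.3759, M+2 0.4349, M+4 0.1677, M+6 0.0216. Base peak = M+2.
P(M+2) = C(3,1) × 0.7217^2 × 0.2783^1 = 3 × 0.52085089 × 0.2783 = 0.434858 (base)
P(M+4) = C(3,2) × 0.7217^1 × 0.2783^2 = 3 × 0.7217 × 0.07745089 = 0.167689
Relative intensity = 0.167689 / 0.434858 × 100 = 38.56

38.56%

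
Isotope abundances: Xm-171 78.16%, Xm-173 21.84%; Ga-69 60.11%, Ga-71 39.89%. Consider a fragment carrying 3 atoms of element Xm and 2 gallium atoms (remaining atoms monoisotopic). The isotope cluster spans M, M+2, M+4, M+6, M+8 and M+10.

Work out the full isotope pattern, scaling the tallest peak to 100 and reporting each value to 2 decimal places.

Element Xm pattern (n=3): 0.47747831 : 0.40026074 : 0.11184358 : 0.01041737
Gallium pattern (n=2): 0.36132121 : 0.47955758 : 0.15912121
Convolve the two distributions (both contribute in 2-u steps):
  M: 0.47747831×0.36132121 = 0.172523
  M+2: 0.47747831×0.47955758 + 0.40026074×0.36132121 = 0.373601
  M+4: 0.47747831×0.15912121 + 0.40026074×0.47955758 + 0.11184358×0.36132121 = 0.308336
  M+6: 0.40026074×0.15912121 + 0.11184358×0.47955758 + 0.01041737×0.36132121 = 0.121089
  M+8: 0.11184358×0.15912121 + 0.01041737×0.47955758 = 0.022792
  M+10: 0.01041737×0.15912121 = 0.001658
Scale to base peak (0.373601) = 100: 46.18 : 100.00 : 82.53 : 32.41 : 6.10 : 0.44

46.18 : 100.00 : 82.53 : 32.41 : 6.10 : 0.44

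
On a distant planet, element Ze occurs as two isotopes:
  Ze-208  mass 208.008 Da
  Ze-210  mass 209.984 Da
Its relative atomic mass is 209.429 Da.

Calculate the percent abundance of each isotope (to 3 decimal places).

Let x be the fractional abundance of Ze-208; then Ze-210 has abundance 1 − x.
208.008·x + 209.984·(1 − x) = 209.429
(208.008 − 209.984)·x = 209.429 − 209.984
x = -0.555 / -1.976 = 0.28087 → 28.087% Ze-208, 71.913% Ze-210.

Ze-208: 28.087%, Ze-210: 71.913%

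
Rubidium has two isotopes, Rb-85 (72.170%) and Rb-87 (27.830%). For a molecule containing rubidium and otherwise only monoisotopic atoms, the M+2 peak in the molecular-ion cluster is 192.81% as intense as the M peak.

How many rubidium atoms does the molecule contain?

The M+2/M ratio from n Rb atoms is n · q/p = n · 0.27830/0.72170.
n = 1.9281 × 0.72170/0.27830 = 5.00 ≈ 5

5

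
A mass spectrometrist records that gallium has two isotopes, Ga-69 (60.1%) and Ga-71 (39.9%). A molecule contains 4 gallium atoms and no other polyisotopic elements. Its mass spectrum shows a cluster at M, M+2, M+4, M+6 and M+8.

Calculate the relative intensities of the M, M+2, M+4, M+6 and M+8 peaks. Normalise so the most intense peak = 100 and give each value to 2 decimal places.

37.66 : 100.00 : 99.58 : 44.08 : 7.32

The 4 Ga atoms are independent, so intensities follow the terms of (0.601 + 0.399)^4.
P(M) = 0.601^4 = 0.130466
P(M+2) = 4 × 0.601^3 × 0.399^1 = 0.346463
P(M+4) = 6 × 0.601^2 × 0.399^2 = 0.345021
P(M+6) = 4 × 0.601^1 × 0.399^3 = 0.152705
P(M+8) = 0.399^4 = 0.025345
The M+2 peak is largest (0.346463); scaling to 100 gives 37.66 : 100.00 : 99.58 : 44.08 : 7.32.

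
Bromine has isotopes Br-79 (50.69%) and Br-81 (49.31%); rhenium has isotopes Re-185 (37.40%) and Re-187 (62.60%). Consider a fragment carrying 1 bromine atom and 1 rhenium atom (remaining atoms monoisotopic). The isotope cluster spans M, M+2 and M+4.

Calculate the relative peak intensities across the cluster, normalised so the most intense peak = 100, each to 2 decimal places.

37.78 : 100.00 : 61.52

Bromine pattern (n=1): 0.5069 : 0.4931
Rhenium pattern (n=1): 0.3740 : 0.6260
Convolve the two distributions (both contribute in 2-u steps):
  M: 0.5069×0.3740 = 0.189581
  M+2: 0.5069×0.6260 + 0.4931×0.3740 = 0.501739
  M+4: 0.4931×0.6260 = 0.308681
Scale to base peak (0.501739) = 100: 37.78 : 100.00 : 61.52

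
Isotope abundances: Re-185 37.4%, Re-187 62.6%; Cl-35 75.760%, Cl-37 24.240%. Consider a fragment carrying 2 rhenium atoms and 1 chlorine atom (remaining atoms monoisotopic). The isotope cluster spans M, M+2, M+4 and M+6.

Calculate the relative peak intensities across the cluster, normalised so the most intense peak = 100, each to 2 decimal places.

25.82 : 94.70 : 100.00 : 23.15

Rhenium pattern (n=2): 0.139876 : 0.468248 : 0.391876
Chlorine pattern (n=1): 0.7576 : 0.2424
Convolve the two distributions (both contribute in 2-u steps):
  M: 0.139876×0.7576 = 0.105970
  M+2: 0.139876×0.2424 + 0.468248×0.7576 = 0.388651
  M+4: 0.468248×0.2424 + 0.391876×0.7576 = 0.410389
  M+6: 0.391876×0.2424 = 0.094991
Scale to base peak (0.410389) = 100: 25.82 : 94.70 : 100.00 : 23.15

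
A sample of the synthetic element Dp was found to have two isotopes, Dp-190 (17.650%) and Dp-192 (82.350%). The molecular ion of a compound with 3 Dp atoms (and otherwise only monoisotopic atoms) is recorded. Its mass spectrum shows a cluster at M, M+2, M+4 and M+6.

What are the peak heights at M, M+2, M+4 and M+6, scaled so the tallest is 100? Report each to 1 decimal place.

1.0 : 13.8 : 64.3 : 100.0

The 3 Dp atoms are independent, so intensities follow the terms of (0.17650 + 0.82350)^3.
P(M) = 0.17650^3 = 0.005498
P(M+2) = 3 × 0.17650^2 × 0.82350^1 = 0.076962
P(M+4) = 3 × 0.17650^1 × 0.82350^2 = 0.359082
P(M+6) = 0.82350^3 = 0.558458
The M+6 peak is largest (0.558458); scaling to 100 gives 1.0 : 13.8 : 64.3 : 100.0.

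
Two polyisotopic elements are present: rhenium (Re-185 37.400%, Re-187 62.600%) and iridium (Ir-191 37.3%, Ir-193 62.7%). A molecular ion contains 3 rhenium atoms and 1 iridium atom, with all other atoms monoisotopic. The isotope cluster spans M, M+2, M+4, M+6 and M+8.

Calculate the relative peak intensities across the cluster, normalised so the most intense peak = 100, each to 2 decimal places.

Rhenium pattern (n=3): 0.05231362 : 0.26268713 : 0.43968487 : 0.24531438
Iridium pattern (n=1): 0.3730 : 0.6270
Convolve the two distributions (both contribute in 2-u steps):
  M: 0.05231362×0.3730 = 0.019513
  M+2: 0.05231362×0.6270 + 0.26268713×0.3730 = 0.130783
  M+4: 0.26268713×0.6270 + 0.43968487×0.3730 = 0.328707
  M+6: 0.43968487×0.6270 + 0.24531438×0.3730 = 0.367185
  M+8: 0.24531438×0.6270 = 0.153812
Scale to base peak (0.367185) = 100: 5.31 : 35.62 : 89.52 : 100.00 : 41.89

5.31 : 35.62 : 89.52 : 100.00 : 41.89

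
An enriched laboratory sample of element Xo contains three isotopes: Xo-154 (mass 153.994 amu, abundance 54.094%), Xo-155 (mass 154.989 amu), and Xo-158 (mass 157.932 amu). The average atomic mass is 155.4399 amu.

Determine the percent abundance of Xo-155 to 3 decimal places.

The remaining 45.906% is split between Xo-155 (fraction x) and Xo-158 (fraction 0.45906 − x).
Substituting: 154.989x + 157.932(0.45906 − x) = 72.13838564
(154.989 − 157.932)x = -0.36187828  ⇒  x = 0.12296, y = 0.33610
Xo-155: 12.296%, Xo-158: 33.610%.

12.296%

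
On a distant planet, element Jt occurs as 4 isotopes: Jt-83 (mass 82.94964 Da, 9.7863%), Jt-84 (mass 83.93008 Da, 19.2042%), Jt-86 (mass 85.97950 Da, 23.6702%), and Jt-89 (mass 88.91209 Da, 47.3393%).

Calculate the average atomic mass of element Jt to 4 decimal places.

86.6777 Da

The abundance-weighted mean is 0.097863 × 82.94964 + 0.192042 × 83.93008 + 0.236702 × 85.97950 + 0.473393 × 88.91209
= 8.117701 + 16.118100 + 20.351520 + 42.090361 = 86.677682 Da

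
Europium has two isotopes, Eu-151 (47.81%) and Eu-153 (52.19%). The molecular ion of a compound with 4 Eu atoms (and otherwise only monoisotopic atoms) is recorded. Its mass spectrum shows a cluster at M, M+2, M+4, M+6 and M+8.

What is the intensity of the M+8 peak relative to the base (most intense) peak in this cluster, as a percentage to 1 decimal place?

19.9%

Binomial terms of (0.4781 + 0.5219)^4: M 0.0522, M+2 0.2281, M+4 0.3736, M+6 0.2719, M+8 0.0742 → M+4 is the base peak.
P(M+4) = C(4,2) × 0.4781^2 × 0.5219^2 = 6 × 0.22857961 × 0.27237961 = 0.373563 (base)
P(M+8) = C(4,4) × 0.4781^0 × 0.5219^4 = 1 × 1.0000 × 0.07419065 = 0.074191
Relative intensity = 0.074191 / 0.373563 × 100 = 19.9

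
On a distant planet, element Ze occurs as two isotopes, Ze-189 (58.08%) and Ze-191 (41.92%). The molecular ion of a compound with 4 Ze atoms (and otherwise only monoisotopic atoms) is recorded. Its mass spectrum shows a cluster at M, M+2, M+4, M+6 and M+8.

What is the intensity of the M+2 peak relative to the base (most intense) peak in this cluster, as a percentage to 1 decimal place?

Binomial terms of (0.5808 + 0.4192)^4: M 0.1138, M+2 0.3285, M+4 0.3557, M+6 0.1711, M+8 0.0309 → M+4 is the base peak.
P(M+4) = C(4,2) × 0.5808^2 × 0.4192^2 = 6 × 0.33732864 × 0.17572864 = 0.355670 (base)
P(M+2) = C(4,1) × 0.5808^3 × 0.4192^1 = 4 × 0.19592047 × 0.4192 = 0.328519
Relative intensity = 0.328519 / 0.355670 × 100 = 92.4

92.4%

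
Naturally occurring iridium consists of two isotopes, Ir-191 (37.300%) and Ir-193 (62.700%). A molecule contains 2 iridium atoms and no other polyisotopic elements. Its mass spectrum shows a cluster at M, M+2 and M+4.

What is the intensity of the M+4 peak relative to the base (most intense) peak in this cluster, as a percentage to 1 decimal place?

84.0%

(0.37300 + 0.62700)^2 gives M 0.1391, M+2 0.4677, M+4 0.3931; the largest is M+2.
P(M+2) = C(2,1) × 0.37300^1 × 0.62700^1 = 2 × 0.3730 × 0.6270 = 0.467742 (base)
P(M+4) = C(2,2) × 0.37300^0 × 0.62700^2 = 1 × 1.0000 × 0.393129 = 0.393129
Relative intensity = 0.393129 / 0.467742 × 100 = 84.0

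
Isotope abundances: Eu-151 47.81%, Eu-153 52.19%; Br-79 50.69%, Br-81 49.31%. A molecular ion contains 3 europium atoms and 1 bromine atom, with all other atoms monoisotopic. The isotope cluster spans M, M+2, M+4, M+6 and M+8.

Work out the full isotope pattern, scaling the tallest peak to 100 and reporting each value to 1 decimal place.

Europium pattern (n=3): 0.10928391 : 0.3578871 : 0.39067407 : 0.14215492
Bromine pattern (n=1): 0.5069 : 0.4931
Convolve the two distributions (both contribute in 2-u steps):
  M: 0.10928391×0.5069 = 0.055396
  M+2: 0.10928391×0.4931 + 0.3578871×0.5069 = 0.235301
  M+4: 0.3578871×0.4931 + 0.39067407×0.5069 = 0.374507
  M+6: 0.39067407×0.4931 + 0.14215492×0.5069 = 0.264700
  M+8: 0.14215492×0.4931 = 0.070097
Scale to base peak (0.374507) = 100: 14.8 : 62.8 : 100.0 : 70.7 : 18.7

14.8 : 62.8 : 100.0 : 70.7 : 18.7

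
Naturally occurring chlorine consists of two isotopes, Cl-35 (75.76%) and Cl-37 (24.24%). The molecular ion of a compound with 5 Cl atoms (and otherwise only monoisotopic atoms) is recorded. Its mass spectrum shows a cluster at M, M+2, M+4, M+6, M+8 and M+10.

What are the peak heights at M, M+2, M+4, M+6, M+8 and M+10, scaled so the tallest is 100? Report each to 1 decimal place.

Expanding (0.7576 + 0.2424)^5:
P(M) = 0.7576^5 = 0.249574
P(M+2) = 5 × 0.7576^4 × 0.2424^1 = 0.399266
P(M+4) = 10 × 0.7576^3 × 0.2424^2 = 0.255497
P(M+6) = 10 × 0.7576^2 × 0.2424^3 = 0.081748
P(M+8) = 5 × 0.7576^1 × 0.2424^4 = 0.013078
P(M+10) = 0.2424^5 = 0.000837
The M+2 peak is largest (0.399266); scaling to 100 gives 62.5 : 100.0 : 64.0 : 20.5 : 3.3 : 0.2.

62.5 : 100.0 : 64.0 : 20.5 : 3.3 : 0.2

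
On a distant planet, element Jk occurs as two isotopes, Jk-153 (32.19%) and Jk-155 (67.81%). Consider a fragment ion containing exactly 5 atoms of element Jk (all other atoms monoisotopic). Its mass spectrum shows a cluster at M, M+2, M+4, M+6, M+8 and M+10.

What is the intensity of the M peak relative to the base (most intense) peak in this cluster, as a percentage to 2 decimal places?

1.02%

Binomial terms of (0.3219 + 0.6781)^5: M 0.0035, M+2 0.0364, M+4 0.1534, M+6 0.3231, M+8 0.3403, M+10 0.1434 → M+8 is the base peak.
P(M+8) = C(5,4) × 0.3219^1 × 0.6781^4 = 5 × 0.3219 × 0.21143407 = 0.340303 (base)
P(M) = C(5,0) × 0.3219^5 × 0.6781^0 = 1 × 0.00345625 × 1.0000 = 0.003456
Relative intensity = 0.003456 / 0.340303 × 100 = 1.02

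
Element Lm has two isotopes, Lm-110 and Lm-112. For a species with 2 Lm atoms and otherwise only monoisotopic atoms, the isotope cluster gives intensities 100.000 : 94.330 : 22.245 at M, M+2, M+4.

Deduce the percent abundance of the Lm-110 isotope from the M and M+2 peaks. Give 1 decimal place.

Let p = fractional abundance of Lm-110. I(M+2)/I(M) = [C(2,1)·p^1·(1−p)] / p^2 = 2·(1−p)/p = 94.330/100.000 = 0.9433
(1−p)/p = 0.9433/2 = 0.4717  ⇒  p = 1/(1 + 0.4717) = 0.6795
Lm-110: 68.0%, Lm-112: 32.0%.

68.0%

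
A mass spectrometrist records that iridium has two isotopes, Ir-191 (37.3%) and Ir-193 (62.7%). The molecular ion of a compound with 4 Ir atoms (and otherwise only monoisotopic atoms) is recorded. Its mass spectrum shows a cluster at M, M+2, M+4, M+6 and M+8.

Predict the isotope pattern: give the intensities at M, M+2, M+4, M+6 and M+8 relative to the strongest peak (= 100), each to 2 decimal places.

Expanding (0.373 + 0.627)^4:
P(M) = 0.373^4 = 0.019357
P(M+2) = 4 × 0.373^3 × 0.627^1 = 0.130153
P(M+4) = 6 × 0.373^2 × 0.627^2 = 0.328174
P(M+6) = 4 × 0.373^1 × 0.627^3 = 0.367766
P(M+8) = 0.627^4 = 0.154550
The M+6 peak is largest (0.367766); scaling to 100 gives 5.26 : 35.39 : 89.23 : 100.00 : 42.02.

5.26 : 35.39 : 89.23 : 100.00 : 42.02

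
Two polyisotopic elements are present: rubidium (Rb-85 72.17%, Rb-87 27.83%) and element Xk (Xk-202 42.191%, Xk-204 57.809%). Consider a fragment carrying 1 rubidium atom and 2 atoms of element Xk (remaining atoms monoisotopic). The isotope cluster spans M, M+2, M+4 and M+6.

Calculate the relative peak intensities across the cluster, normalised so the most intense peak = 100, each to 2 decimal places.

31.99 : 100.00 : 93.86 : 23.16

Rubidium pattern (n=1): 0.7217 : 0.2783
Element Xk pattern (n=2): 0.17800805 : 0.4878039 : 0.33418805
Convolve the two distributions (both contribute in 2-u steps):
  M: 0.7217×0.17800805 = 0.128468
  M+2: 0.7217×0.4878039 + 0.2783×0.17800805 = 0.401588
  M+4: 0.7217×0.33418805 + 0.2783×0.4878039 = 0.376939
  M+6: 0.2783×0.33418805 = 0.093005
Scale to base peak (0.401588) = 100: 31.99 : 100.00 : 93.86 : 23.16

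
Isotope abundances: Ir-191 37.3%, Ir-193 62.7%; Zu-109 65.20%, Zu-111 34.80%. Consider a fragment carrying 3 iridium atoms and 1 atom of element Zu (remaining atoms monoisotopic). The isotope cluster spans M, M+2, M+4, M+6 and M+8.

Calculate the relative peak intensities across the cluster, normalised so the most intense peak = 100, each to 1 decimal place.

9.0 : 49.9 : 100.0 : 83.0 : 22.7

Iridium pattern (n=3): 0.05189512 : 0.26170165 : 0.43991135 : 0.24649188
Element Zu pattern (n=1): 0.6520 : 0.3480
Convolve the two distributions (both contribute in 2-u steps):
  M: 0.05189512×0.6520 = 0.033836
  M+2: 0.05189512×0.3480 + 0.26170165×0.6520 = 0.188689
  M+4: 0.26170165×0.3480 + 0.43991135×0.6520 = 0.377894
  M+6: 0.43991135×0.3480 + 0.24649188×0.6520 = 0.313802
  M+8: 0.24649188×0.3480 = 0.085779
Scale to base peak (0.377894) = 100: 9.0 : 49.9 : 100.0 : 83.0 : 22.7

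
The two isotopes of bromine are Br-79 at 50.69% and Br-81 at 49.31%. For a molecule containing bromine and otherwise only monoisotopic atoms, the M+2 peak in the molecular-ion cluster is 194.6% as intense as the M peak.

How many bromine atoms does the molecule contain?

2

For n independent Br atoms, I(M+2)/I(M) = n · (abundance Br-81) / (abundance Br-79) = n · 0.4931/0.5069.
n = 1.946 × 0.5069/0.4931 = 2.00 ≈ 2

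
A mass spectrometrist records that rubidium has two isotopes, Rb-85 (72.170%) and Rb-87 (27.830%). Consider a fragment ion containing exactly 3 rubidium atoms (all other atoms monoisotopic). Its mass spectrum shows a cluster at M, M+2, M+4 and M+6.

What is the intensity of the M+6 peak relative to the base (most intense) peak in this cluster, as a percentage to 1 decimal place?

Term probabilities: M 0.3759, M+2 0.4349, M+4 0.1677, M+6 0.0216. Base peak = M+2.
P(M+2) = C(3,1) × 0.72170^2 × 0.27830^1 = 3 × 0.52085089 × 0.2783 = 0.434858 (base)
P(M+6) = C(3,3) × 0.72170^0 × 0.27830^3 = 1 × 1.0000 × 0.02155458 = 0.021555
Relative intensity = 0.021555 / 0.434858 × 100 = 5.0

5.0%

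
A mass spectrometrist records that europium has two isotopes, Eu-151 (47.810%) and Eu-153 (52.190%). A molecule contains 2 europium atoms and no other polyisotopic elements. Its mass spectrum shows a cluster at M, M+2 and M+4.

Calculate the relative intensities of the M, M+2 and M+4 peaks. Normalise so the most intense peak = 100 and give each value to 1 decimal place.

Each Eu atom is independently Eu-151 (p = 0.47810) or Eu-153 (q = 0.52190); the cluster is the binomial expansion (p + q)^2.
P(M) = 0.47810^2 = 0.228580
P(M+2) = 2 × 0.47810^1 × 0.52190^1 = 0.499041
P(M+4) = 0.52190^2 = 0.272380
The M+2 peak is largest (0.499041); scaling to 100 gives 45.8 : 100.0 : 54.6.

45.8 : 100.0 : 54.6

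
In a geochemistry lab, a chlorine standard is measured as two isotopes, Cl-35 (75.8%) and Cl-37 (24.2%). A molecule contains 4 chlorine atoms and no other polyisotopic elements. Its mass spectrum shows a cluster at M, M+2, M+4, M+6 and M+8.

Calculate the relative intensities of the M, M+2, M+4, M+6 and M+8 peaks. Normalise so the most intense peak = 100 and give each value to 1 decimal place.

The 4 Cl atoms are independent, so intensities follow the terms of (0.758 + 0.242)^4.
P(M) = 0.758^4 = 0.330124
P(M+2) = 4 × 0.758^3 × 0.242^1 = 0.421583
P(M+4) = 6 × 0.758^2 × 0.242^2 = 0.201893
P(M+6) = 4 × 0.758^1 × 0.242^3 = 0.042971
P(M+8) = 0.242^4 = 0.003430
The M+2 peak is largest (0.421583); scaling to 100 gives 78.3 : 100.0 : 47.9 : 10.2 : 0.8.

78.3 : 100.0 : 47.9 : 10.2 : 0.8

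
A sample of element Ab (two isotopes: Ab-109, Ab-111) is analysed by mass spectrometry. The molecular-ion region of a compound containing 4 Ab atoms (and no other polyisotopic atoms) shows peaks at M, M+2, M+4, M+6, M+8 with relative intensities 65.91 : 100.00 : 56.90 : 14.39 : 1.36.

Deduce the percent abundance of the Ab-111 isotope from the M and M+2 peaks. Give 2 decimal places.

If p is the fraction of Ab that is Ab-109, then I(M+2)/I(M) = [C(4,1)·p^3·(1−p)] / p^4 = 4·(1−p)/p = 100.00/65.91 = 1.5172
(1−p)/p = 1.5172/4 = 0.3793  ⇒  p = 1/(1 + 0.3793) = 0.7250
Ab-109: 72.50%, Ab-111: 27.50%.

27.50%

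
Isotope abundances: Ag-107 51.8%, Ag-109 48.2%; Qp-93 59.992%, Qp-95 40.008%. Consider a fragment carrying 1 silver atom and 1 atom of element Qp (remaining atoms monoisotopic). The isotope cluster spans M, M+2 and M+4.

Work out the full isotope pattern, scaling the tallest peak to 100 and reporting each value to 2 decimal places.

62.60 : 100.00 : 38.85

Silver pattern (n=1): 0.5180 : 0.4820
Element Qp pattern (n=1): 0.59992 : 0.40008
Convolve the two distributions (both contribute in 2-u steps):
  M: 0.5180×0.59992 = 0.310759
  M+2: 0.5180×0.40008 + 0.4820×0.59992 = 0.496403
  M+4: 0.4820×0.40008 = 0.192839
Scale to base peak (0.496403) = 100: 62.60 : 100.00 : 38.85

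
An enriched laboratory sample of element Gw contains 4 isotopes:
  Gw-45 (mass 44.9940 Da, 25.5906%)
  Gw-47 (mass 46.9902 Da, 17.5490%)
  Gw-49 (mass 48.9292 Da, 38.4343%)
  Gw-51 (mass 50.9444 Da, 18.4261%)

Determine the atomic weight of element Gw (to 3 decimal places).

47.953 Da

Average mass = Σ (abundance × isotope mass) = 0.255906 × 44.9940 + 0.175490 × 46.9902 + 0.384343 × 48.9292 + 0.184261 × 50.9444
= 11.51423 + 8.24631 + 18.80560 + 9.38707 = 47.95321 Da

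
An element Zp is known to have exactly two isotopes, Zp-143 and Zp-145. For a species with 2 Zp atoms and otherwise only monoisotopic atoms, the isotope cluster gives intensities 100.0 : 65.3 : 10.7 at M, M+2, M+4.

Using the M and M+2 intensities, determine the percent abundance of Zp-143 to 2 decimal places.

Write p for the Zp-143 fraction. I(M+2)/I(M) = [C(2,1)·p^1·(1−p)] / p^2 = 2·(1−p)/p = 65.3/100.0 = 0.6530
(1−p)/p = 0.6530/2 = 0.3265  ⇒  p = 1/(1 + 0.3265) = 0.7539
Zp-143: 75.39%, Zp-145: 24.61%.

75.39%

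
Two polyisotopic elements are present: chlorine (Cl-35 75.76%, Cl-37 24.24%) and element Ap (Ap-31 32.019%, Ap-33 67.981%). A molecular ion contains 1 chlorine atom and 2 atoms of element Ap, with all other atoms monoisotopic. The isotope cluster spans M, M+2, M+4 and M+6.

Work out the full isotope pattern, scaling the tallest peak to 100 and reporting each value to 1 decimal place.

17.0 : 77.8 : 100.0 : 24.6

Chlorine pattern (n=1): 0.7576 : 0.2424
Element Ap pattern (n=2): 0.10252164 : 0.43533673 : 0.46214164
Convolve the two distributions (both contribute in 2-u steps):
  M: 0.7576×0.10252164 = 0.077670
  M+2: 0.7576×0.43533673 + 0.2424×0.10252164 = 0.354662
  M+4: 0.7576×0.46214164 + 0.2424×0.43533673 = 0.455644
  M+6: 0.2424×0.46214164 = 0.112023
Scale to base peak (0.455644) = 100: 17.0 : 77.8 : 100.0 : 24.6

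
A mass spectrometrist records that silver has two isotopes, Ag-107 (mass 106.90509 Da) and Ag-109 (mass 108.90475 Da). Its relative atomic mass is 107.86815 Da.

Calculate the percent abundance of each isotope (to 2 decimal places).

Writing the weighted mean with unknown fraction x of Ag-107:
106.90509·x + 108.90475·(1 − x) = 107.86815
(106.90509 − 108.90475)·x = 107.86815 − 108.90475
x = -1.03660 / -1.99966 = 0.51839 → 51.84% Ag-107, 48.16% Ag-109.

Ag-107: 51.84%, Ag-109: 48.16%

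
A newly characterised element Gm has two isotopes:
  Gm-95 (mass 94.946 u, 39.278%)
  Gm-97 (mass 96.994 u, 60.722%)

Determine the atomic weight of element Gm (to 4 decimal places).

96.1896 u

Ar = Σ fᵢ·mᵢ = 0.39278 × 94.946 + 0.60722 × 96.994
= 37.29289 + 58.89670 = 96.18959 u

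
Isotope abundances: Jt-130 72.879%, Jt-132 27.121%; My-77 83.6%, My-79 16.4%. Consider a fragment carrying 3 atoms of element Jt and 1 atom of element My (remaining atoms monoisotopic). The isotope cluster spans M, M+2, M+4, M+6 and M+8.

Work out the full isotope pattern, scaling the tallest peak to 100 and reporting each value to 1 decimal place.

76.2 : 100.0 : 48.3 : 10.1 : 0.8

Element Jt pattern (n=3): 0.38708578 : 0.43214726 : 0.16081815 : 0.01994881
Element My pattern (n=1): 0.8360 : 0.1640
Convolve the two distributions (both contribute in 2-u steps):
  M: 0.38708578×0.8360 = 0.323604
  M+2: 0.38708578×0.1640 + 0.43214726×0.8360 = 0.424757
  M+4: 0.43214726×0.1640 + 0.16081815×0.8360 = 0.205316
  M+6: 0.16081815×0.1640 + 0.01994881×0.8360 = 0.043051
  M+8: 0.01994881×0.1640 = 0.003272
Scale to base peak (0.424757) = 100: 76.2 : 100.0 : 48.3 : 10.1 : 0.8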